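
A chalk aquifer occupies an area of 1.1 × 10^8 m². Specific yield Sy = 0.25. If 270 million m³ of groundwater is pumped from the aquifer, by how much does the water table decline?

Δh ≈ 9.82 m

ΔV = 270 million m³ = 2.7 × 10^8 m³
Δh = ΔV / (Sy × A) = 2.7 × 10^8 m³ / (0.25 × 1.1 × 10^8 m²) = 9.818 m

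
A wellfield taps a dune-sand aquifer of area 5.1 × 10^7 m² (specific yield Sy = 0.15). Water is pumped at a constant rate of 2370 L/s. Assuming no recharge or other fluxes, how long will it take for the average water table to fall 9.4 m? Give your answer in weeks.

t ≈ 50.2 weeks

ΔV = Sy × A × Δh = 0.15 × 5.1 × 10^7 × 9.4 = 7.191 × 10^7 m³
Q = 2370 L/s = 2.048 × 10^5 m³/d
t = ΔV / Q = 7.191 × 10^7 m³ / 2.048 × 10^5 m³/d = 351.2 d
t = 351.2 d ≈ 50.17 weeks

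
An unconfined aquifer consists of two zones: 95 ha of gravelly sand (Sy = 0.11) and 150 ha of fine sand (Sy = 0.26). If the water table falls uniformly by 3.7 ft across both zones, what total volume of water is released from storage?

A₁ = 95 ha = 9.5 × 10^5 m²; A₂ = 150 ha = 1.5 × 10^6 m²
Δh = 3.7 ft = 1.128 m
ΔV₁ = 0.11 × 9.5 × 10^5 × 1.128 = 1.179 × 10^5 m³
ΔV₂ = 0.26 × 1.5 × 10^6 × 1.128 = 4.398 × 10^5 m³
ΔV = ΔV₁ + ΔV₂ = 5.577 × 10^5 m³

ΔV ≈ 5.58 × 10^5 m³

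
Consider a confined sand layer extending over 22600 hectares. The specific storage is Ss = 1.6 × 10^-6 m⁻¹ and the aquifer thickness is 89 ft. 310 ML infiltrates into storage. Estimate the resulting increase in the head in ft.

b = 89 ft = 27.13 m
S = Ss × b = 1.6 × 10^-6 m⁻¹ × 27.13 m = 4.34 × 10^-5
A = 22600 hectares = 2.26 × 10^8 m²
ΔV = 310 ML = 3.1 × 10^5 m³
Δh = ΔV / (S × A) = 3.1 × 10^5 m³ / (4.34 × 10^-5 × 2.26 × 10^8 m²) = 31.6 m
Δh = 31.6 m = 103.7 ft

Δh ≈ 104 ft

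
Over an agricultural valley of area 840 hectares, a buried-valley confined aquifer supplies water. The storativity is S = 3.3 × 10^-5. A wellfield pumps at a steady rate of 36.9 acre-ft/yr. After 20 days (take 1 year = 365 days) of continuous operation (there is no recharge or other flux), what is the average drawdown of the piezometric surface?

A = 840 hectares = 8.4 × 10^6 m²
Q = 36.9 acre-ft/yr = 124.7 m³/d
ΔV = Q × t = 124.7 m³/d × 20 d = 2494 m³
Δh = ΔV / (S × A) = 2494 / (3.3 × 10^-5 × 8.4 × 10^6) = 8.997 m

Δh ≈ 9 m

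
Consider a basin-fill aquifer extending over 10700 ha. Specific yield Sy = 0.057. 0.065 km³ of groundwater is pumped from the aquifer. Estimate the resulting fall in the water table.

A = 10700 ha = 1.07 × 10^8 m²
ΔV = 0.065 km³ = 6.5 × 10^7 m³
Δh = ΔV / (Sy × A) = 6.5 × 10^7 m³ / (0.057 × 1.07 × 10^8 m²) = 10.66 m

Δh ≈ 10.7 m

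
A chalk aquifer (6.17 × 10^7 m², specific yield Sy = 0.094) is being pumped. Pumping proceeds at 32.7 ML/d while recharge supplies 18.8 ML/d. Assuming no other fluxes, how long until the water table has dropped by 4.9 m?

t ≈ 2040 days

ΔV = Sy × A × Δh = 0.094 × 6.17 × 10^7 × 4.9 = 2.842 × 10^7 m³
Net withdrawal = 32.7 − 18.8 = 13.9 ML/d = 13900 m³/d
t = ΔV / Q = 2.842 × 10^7 m³ / 13900 m³/d = 2045 d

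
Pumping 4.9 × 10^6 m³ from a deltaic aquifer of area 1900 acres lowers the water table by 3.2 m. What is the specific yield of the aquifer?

A = 1900 acres = 7.689 × 10^6 m²
Sy = ΔV / (A × Δh) = 4.9 × 10^6 m³ / (7.689 × 10^6 m² × 3.2 m) = 0.1991

Sy ≈ 0.2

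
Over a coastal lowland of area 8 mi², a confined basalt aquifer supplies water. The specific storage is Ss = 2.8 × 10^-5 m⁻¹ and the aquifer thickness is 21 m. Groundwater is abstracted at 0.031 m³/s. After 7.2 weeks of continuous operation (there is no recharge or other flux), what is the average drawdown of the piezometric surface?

Δh ≈ 11.1 m

S = Ss × b = 2.8 × 10^-5 m⁻¹ × 21 m = 5.88 × 10^-4
A = 8 mi² = 2.072 × 10^7 m²
Q = 0.031 m³/s = 2678 m³/d
t = 7.2 weeks = 50.4 d
ΔV = Q × t = 2678 m³/d × 50.4 d = 1.35 × 10^5 m³
Δh = ΔV / (S × A) = 1.35 × 10^5 / (5.88 × 10^-4 × 2.072 × 10^7) = 11.08 m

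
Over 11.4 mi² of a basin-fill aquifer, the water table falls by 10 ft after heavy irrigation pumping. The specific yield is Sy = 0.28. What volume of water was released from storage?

A = 11.4 mi² = 2.953 × 10^7 m²
Δh = 10 ft = 3.048 m
ΔV = Sy × A × Δh = 0.28 × 2.953 × 10^7 m² × 3.048 m = 2.52 × 10^7 m³

ΔV ≈ 2.52 × 10^7 m³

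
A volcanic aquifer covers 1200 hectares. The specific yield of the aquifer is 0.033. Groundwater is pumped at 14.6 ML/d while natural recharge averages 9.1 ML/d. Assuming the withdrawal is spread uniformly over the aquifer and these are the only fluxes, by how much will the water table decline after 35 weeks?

A = 1200 hectares = 1.2 × 10^7 m²
Net abstraction = 14.6 − 9.1 = 5.5 ML/d
Q_net = 5.5 ML/d = 5500 m³/d
t = 35 weeks = 245 d
ΔV = Q × t = 5500 m³/d × 245 d = 1.347 × 10^6 m³
Δh = ΔV / (Sy × A) = 1.347 × 10^6 / (0.033 × 1.2 × 10^7) = 3.403 m

Δh ≈ 3.4 m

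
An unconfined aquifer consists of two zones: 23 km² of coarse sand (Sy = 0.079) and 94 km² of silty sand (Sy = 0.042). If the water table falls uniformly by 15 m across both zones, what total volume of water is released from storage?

A₁ = 23 km² = 2.3 × 10^7 m²; A₂ = 94 km² = 9.4 × 10^7 m²
ΔV₁ = 0.079 × 2.3 × 10^7 × 15 = 2.725 × 10^7 m³
ΔV₂ = 0.042 × 9.4 × 10^7 × 15 = 5.922 × 10^7 m³
ΔV = ΔV₁ + ΔV₂ = 8.648 × 10^7 m³

ΔV ≈ 8.65 × 10^7 m³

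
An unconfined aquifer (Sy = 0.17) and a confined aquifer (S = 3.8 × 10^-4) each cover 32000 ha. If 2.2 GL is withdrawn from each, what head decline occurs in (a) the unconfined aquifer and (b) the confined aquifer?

A = 32000 ha = 3.2 × 10^8 m²
ΔV = 2.2 GL = 2.2 × 10^6 m³
Unconfined: Δh_u = ΔV/(Sy·A) = 2.2 × 10^6/(0.17 × 3.2 × 10^8) = 0.04044 m
Confined: Δh_c = ΔV/(S·A) = 2.2 × 10^6/(3.8 × 10^-4 × 3.2 × 10^8) = 18.09 m

Δh_u ≈ 0.0404 m; Δh_c ≈ 18.1 m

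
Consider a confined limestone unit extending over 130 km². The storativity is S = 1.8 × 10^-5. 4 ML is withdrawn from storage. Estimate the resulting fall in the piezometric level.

A = 130 km² = 1.3 × 10^8 m²
ΔV = 4 ML = 4000 m³
Δh = ΔV / (S × A) = 4000 m³ / (1.8 × 10^-5 × 1.3 × 10^8 m²) = 1.709 m

Δh ≈ 1.71 m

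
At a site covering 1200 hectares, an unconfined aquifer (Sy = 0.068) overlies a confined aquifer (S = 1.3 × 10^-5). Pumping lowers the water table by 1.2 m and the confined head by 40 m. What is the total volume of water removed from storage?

A = 1200 hectares = 1.2 × 10^7 m²
Unconfined: ΔV_u = Sy × A × Δh_u = 0.068 × 1.2 × 10^7 × 1.2 = 9.792 × 10^5 m³
Confined: ΔV_c = S × A × Δh_c = 1.3 × 10^-5 × 1.2 × 10^7 × 40 = 6240 m³
Total ΔV = 9.792 × 10^5 + 6240 = 9.854 × 10^5 m³

ΔV ≈ 9.85 × 10^5 m³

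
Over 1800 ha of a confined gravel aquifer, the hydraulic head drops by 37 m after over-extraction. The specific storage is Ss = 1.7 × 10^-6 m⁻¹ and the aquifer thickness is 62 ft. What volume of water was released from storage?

b = 62 ft = 18.9 m
S = Ss × b = 1.7 × 10^-6 m⁻¹ × 18.9 m = 3.213 × 10^-5
A = 1800 ha = 1.8 × 10^7 m²
ΔV = S × A × Δh = 3.213 × 10^-5 × 1.8 × 10^7 m² × 37 m = 21400 m³

ΔV ≈ 21400 m³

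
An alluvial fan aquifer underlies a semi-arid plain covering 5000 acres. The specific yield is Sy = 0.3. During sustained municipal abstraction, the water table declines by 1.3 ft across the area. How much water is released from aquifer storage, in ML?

ΔV ≈ 2410 ML

A = 5000 acres = 2.023 × 10^7 m²
Δh = 1.3 ft = 0.3962 m
ΔV = Sy × A × Δh = 0.3 × 2.023 × 10^7 m² × 0.3962 m = 2.405 × 10^6 m³
ΔV = 2.405 × 10^6 m³ = 2405 ML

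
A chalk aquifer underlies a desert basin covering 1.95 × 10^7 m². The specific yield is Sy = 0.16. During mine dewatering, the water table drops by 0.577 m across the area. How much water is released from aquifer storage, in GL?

ΔV ≈ 1.8 GL

ΔV = Sy × A × Δh = 0.16 × 1.95 × 10^7 m² × 0.577 m = 1.8 × 10^6 m³
ΔV = 1.8 × 10^6 m³ = 1.8 GL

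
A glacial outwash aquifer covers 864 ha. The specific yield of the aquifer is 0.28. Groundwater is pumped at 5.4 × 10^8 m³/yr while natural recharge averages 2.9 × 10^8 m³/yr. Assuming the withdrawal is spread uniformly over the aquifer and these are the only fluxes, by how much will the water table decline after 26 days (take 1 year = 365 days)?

A = 864 ha = 8.64 × 10^6 m²
Net abstraction = 5.4 × 10^8 − 2.9 × 10^8 = 2.5 × 10^8 m³/yr
Q_net = 2.5 × 10^8 m³/yr = 6.849 × 10^5 m³/d
ΔV = Q × t = 6.849 × 10^5 m³/d × 26 d = 1.781 × 10^7 m³
Δh = ΔV / (Sy × A) = 1.781 × 10^7 / (0.28 × 8.64 × 10^6) = 7.361 m

Δh ≈ 7.36 m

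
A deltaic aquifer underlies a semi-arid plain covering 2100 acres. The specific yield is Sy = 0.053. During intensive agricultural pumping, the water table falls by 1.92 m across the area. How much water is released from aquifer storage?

ΔV ≈ 8.65 × 10^5 m³

A = 2100 acres = 8.498 × 10^6 m²
ΔV = Sy × A × Δh = 0.053 × 8.498 × 10^6 m² × 1.92 m = 8.648 × 10^5 m³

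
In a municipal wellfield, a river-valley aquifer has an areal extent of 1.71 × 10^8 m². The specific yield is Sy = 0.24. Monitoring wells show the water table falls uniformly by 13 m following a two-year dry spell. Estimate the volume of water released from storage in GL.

ΔV = Sy × A × Δh = 0.24 × 1.71 × 10^8 m² × 13 m = 5.335 × 10^8 m³
ΔV = 5.335 × 10^8 m³ = 533.5 GL

ΔV ≈ 534 GL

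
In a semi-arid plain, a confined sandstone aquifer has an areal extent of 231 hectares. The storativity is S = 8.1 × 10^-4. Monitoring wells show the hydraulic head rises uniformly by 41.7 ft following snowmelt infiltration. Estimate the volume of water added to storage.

A = 231 hectares = 2.31 × 10^6 m²
Δh = 41.7 ft = 12.71 m
ΔV = S × A × Δh = 8.1 × 10^-4 × 2.31 × 10^6 m² × 12.71 m = 23780 m³

ΔV ≈ 23800 m³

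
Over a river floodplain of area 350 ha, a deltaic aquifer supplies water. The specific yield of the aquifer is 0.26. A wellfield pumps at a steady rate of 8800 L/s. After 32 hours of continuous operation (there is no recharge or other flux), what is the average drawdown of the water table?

A = 350 ha = 3.5 × 10^6 m²
Q = 8800 L/s = 7.603 × 10^5 m³/d
t = 32 hours = 1.333 d
ΔV = Q × t = 7.603 × 10^5 m³/d × 1.333 d = 1.014 × 10^6 m³
Δh = ΔV / (Sy × A) = 1.014 × 10^6 / (0.26 × 3.5 × 10^6) = 1.114 m

Δh ≈ 1.11 m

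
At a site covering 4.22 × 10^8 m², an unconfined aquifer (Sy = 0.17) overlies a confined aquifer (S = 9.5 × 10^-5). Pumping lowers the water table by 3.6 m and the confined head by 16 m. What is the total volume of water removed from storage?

ΔV ≈ 2.59 × 10^8 m³

Unconfined: ΔV_u = Sy × A × Δh_u = 0.17 × 4.22 × 10^8 × 3.6 = 2.583 × 10^8 m³
Confined: ΔV_c = S × A × Δh_c = 9.5 × 10^-5 × 4.22 × 10^8 × 16 = 6.414 × 10^5 m³
Total ΔV = 2.583 × 10^8 + 6.414 × 10^5 = 2.589 × 10^8 m³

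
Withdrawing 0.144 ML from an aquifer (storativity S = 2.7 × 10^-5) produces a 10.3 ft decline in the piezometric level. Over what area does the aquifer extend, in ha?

Δh = 10.3 ft = 3.139 m
ΔV = 0.144 ML = 144 m³
A = ΔV / (S × Δh) = 144 / (2.7 × 10^-5 × 3.139) = 1.699 × 10^6 m²
A = 1.699 × 10^6 m² = 169.9 ha

A ≈ 170 ha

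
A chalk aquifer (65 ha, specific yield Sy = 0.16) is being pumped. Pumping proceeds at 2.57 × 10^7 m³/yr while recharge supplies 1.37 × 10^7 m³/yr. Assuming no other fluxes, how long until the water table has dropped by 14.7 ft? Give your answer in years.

A = 65 ha = 6.5 × 10^5 m²
Δh = 14.7 ft = 4.481 m
ΔV = Sy × A × Δh = 0.16 × 6.5 × 10^5 × 4.481 = 4.66 × 10^5 m³
Net withdrawal = 2.57 × 10^7 − 1.37 × 10^7 = 1.2 × 10^7 m³/yr = 32880 m³/d
t = ΔV / Q = 4.66 × 10^5 m³ / 32880 m³/d = 14.17 d
t = 14.17 d ≈ 0.03883 years

t ≈ 0.0388 years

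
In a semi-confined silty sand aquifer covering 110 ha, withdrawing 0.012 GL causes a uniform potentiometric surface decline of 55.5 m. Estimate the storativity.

S ≈ 2 × 10^-4

A = 110 ha = 1.1 × 10^6 m²
ΔV = 0.012 GL = 12000 m³
S = ΔV / (A × Δh) = 12000 m³ / (1.1 × 10^6 m² × 55.5 m) = 1.966 × 10^-4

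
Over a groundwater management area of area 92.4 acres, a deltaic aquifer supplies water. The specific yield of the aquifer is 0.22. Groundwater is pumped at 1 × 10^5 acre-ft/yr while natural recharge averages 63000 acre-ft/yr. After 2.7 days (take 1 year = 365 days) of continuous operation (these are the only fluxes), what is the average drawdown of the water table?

Δh ≈ 4.1 m

A = 92.4 acres = 3.739 × 10^5 m²
Net abstraction = 1 × 10^5 − 63000 = 37000 acre-ft/yr
Q_net = 37000 acre-ft/yr = 1.25 × 10^5 m³/d
ΔV = Q × t = 1.25 × 10^5 m³/d × 2.7 d = 3.376 × 10^5 m³
Δh = ΔV / (Sy × A) = 3.376 × 10^5 / (0.22 × 3.739 × 10^5) = 4.104 m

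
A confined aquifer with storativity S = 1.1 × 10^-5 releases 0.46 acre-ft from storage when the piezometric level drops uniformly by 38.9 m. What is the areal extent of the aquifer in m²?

ΔV = 0.46 acre-ft = 567.4 m³
A = ΔV / (S × Δh) = 567.4 / (1.1 × 10^-5 × 38.9) = 1.326 × 10^6 m²

A ≈ 1.33 × 10^6 m²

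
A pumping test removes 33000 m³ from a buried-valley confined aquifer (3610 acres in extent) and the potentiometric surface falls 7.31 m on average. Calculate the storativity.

S ≈ 3.1 × 10^-4

A = 3610 acres = 1.461 × 10^7 m²
S = ΔV / (A × Δh) = 33000 m³ / (1.461 × 10^7 m² × 7.31 m) = 3.09 × 10^-4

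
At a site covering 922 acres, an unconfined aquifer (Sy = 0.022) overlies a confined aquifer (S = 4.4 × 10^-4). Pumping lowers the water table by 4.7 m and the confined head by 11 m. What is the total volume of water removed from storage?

ΔV ≈ 4.04 × 10^5 m³

A = 922 acres = 3.731 × 10^6 m²
Unconfined: ΔV_u = Sy × A × Δh_u = 0.022 × 3.731 × 10^6 × 4.7 = 3.858 × 10^5 m³
Confined: ΔV_c = S × A × Δh_c = 4.4 × 10^-4 × 3.731 × 10^6 × 11 = 18060 m³
Total ΔV = 3.858 × 10^5 + 18060 = 4.039 × 10^5 m³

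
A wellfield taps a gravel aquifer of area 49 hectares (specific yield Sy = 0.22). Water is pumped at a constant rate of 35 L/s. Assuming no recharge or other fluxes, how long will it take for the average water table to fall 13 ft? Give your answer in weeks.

A = 49 hectares = 4.9 × 10^5 m²
Δh = 13 ft = 3.962 m
ΔV = Sy × A × Δh = 0.22 × 4.9 × 10^5 × 3.962 = 4.271 × 10^5 m³
Q = 35 L/s = 3024 m³/d
t = ΔV / Q = 4.271 × 10^5 m³ / 3024 m³/d = 141.3 d
t = 141.3 d ≈ 20.18 weeks

t ≈ 20.2 weeks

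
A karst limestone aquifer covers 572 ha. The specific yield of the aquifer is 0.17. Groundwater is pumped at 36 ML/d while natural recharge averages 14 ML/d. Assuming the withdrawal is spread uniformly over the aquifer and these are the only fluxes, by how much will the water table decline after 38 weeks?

A = 572 ha = 5.72 × 10^6 m²
Net abstraction = 36 − 14 = 22 ML/d
Q_net = 22 ML/d = 22000 m³/d
t = 38 weeks = 266 d
ΔV = Q × t = 22000 m³/d × 266 d = 5.852 × 10^6 m³
Δh = ΔV / (Sy × A) = 5.852 × 10^6 / (0.17 × 5.72 × 10^6) = 6.018 m

Δh ≈ 6.02 m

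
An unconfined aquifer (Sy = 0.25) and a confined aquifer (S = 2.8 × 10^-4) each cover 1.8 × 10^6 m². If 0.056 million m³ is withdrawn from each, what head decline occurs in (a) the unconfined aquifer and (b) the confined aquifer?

ΔV = 0.056 million m³ = 56000 m³
Unconfined: Δh_u = ΔV/(Sy·A) = 56000/(0.25 × 1.8 × 10^6) = 0.1244 m
Confined: Δh_c = ΔV/(S·A) = 56000/(2.8 × 10^-4 × 1.8 × 10^6) = 111.1 m

Δh_u ≈ 0.124 m; Δh_c ≈ 111 m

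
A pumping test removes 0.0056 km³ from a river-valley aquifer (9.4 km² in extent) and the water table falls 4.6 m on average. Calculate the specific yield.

A = 9.4 km² = 9.4 × 10^6 m²
ΔV = 0.0056 km³ = 5.6 × 10^6 m³
Sy = ΔV / (A × Δh) = 5.6 × 10^6 m³ / (9.4 × 10^6 m² × 4.6 m) = 0.1295

Sy ≈ 0.13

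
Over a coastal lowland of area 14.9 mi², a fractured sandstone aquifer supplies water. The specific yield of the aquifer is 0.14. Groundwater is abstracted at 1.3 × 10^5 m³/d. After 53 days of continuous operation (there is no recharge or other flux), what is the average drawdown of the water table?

Δh ≈ 1.28 m

A = 14.9 mi² = 3.859 × 10^7 m²
ΔV = Q × t = 1.3 × 10^5 m³/d × 53 d = 6.89 × 10^6 m³
Δh = ΔV / (Sy × A) = 6.89 × 10^6 / (0.14 × 3.859 × 10^7) = 1.275 m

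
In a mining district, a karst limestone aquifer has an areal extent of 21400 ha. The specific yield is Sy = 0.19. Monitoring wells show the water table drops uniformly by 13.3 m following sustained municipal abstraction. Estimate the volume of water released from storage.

ΔV ≈ 5.41 × 10^8 m³

A = 21400 ha = 2.14 × 10^8 m²
ΔV = Sy × A × Δh = 0.19 × 2.14 × 10^8 m² × 13.3 m = 5.408 × 10^8 m³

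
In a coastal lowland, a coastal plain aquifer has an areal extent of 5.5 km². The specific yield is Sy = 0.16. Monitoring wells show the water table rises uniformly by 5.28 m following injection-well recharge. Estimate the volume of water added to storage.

A = 5.5 km² = 5.5 × 10^6 m²
ΔV = Sy × A × Δh = 0.16 × 5.5 × 10^6 m² × 5.28 m = 4.646 × 10^6 m³

ΔV ≈ 4.65 × 10^6 m³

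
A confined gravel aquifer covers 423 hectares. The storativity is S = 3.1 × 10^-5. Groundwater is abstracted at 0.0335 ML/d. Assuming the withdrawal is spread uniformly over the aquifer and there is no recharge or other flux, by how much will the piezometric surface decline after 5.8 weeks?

A = 423 hectares = 4.23 × 10^6 m²
Q = 0.0335 ML/d = 33.5 m³/d
t = 5.8 weeks = 40.6 d
ΔV = Q × t = 33.5 m³/d × 40.6 d = 1360 m³
Δh = ΔV / (S × A) = 1360 / (3.1 × 10^-5 × 4.23 × 10^6) = 10.37 m

Δh ≈ 10.4 m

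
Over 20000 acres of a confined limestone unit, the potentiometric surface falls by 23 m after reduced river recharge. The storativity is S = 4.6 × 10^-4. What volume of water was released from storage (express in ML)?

A = 20000 acres = 8.094 × 10^7 m²
ΔV = S × A × Δh = 4.6 × 10^-4 × 8.094 × 10^7 m² × 23 m = 8.563 × 10^5 m³
ΔV = 8.563 × 10^5 m³ = 856.3 ML

ΔV ≈ 856 ML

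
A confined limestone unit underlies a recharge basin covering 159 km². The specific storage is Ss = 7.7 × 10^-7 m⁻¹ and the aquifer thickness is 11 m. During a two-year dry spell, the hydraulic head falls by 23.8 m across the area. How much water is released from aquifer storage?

ΔV ≈ 32100 m³

S = Ss × b = 7.7 × 10^-7 m⁻¹ × 11 m = 8.47 × 10^-6
A = 159 km² = 1.59 × 10^8 m²
ΔV = S × A × Δh = 8.47 × 10^-6 × 1.59 × 10^8 m² × 23.8 m = 32050 m³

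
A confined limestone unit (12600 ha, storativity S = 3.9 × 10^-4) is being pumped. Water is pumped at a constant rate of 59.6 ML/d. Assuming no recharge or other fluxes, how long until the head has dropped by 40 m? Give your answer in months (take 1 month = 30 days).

A = 12600 ha = 1.26 × 10^8 m²
ΔV = S × A × Δh = 3.9 × 10^-4 × 1.26 × 10^8 × 40 = 1.966 × 10^6 m³
Q = 59.6 ML/d = 59600 m³/d
t = ΔV / Q = 1.966 × 10^6 m³ / 59600 m³/d = 32.98 d
t = 32.98 d ≈ 1.099 months

t ≈ 1.1 months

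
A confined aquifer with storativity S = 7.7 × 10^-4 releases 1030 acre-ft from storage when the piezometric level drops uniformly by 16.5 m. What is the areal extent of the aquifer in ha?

ΔV = 1030 acre-ft = 1.27 × 10^6 m³
A = ΔV / (S × Δh) = 1.27 × 10^6 / (7.7 × 10^-4 × 16.5) = 1 × 10^8 m²
A = 1 × 10^8 m² = 10000 ha

A ≈ 10000 ha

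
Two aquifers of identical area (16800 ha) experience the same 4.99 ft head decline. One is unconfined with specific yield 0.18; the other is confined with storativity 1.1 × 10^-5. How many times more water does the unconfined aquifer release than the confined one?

ΔV_u / ΔV_c ≈ 16400

A = 16800 ha = 1.68 × 10^8 m²
Δh = 4.99 ft = 1.521 m
Unconfined: ΔV_u = Sy × A × Δh = 0.18 × 1.68 × 10^8 × 1.521 = 4.599 × 10^7 m³
Confined: ΔV_c = S × A × Δh = 1.1 × 10^-5 × 1.68 × 10^8 × 1.521 = 2811 m³
Ratio = ΔV_u / ΔV_c = Sy / S = 0.18 / 1.1 × 10^-5 = 16360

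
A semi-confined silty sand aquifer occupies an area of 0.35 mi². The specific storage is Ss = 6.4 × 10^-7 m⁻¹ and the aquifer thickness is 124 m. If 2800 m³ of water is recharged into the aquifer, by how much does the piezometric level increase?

S = Ss × b = 6.4 × 10^-7 m⁻¹ × 124 m = 7.936 × 10^-5
A = 0.35 mi² = 9.065 × 10^5 m²
Δh = ΔV / (S × A) = 2800 m³ / (7.936 × 10^-5 × 9.065 × 10^5 m²) = 38.92 m

Δh ≈ 38.9 m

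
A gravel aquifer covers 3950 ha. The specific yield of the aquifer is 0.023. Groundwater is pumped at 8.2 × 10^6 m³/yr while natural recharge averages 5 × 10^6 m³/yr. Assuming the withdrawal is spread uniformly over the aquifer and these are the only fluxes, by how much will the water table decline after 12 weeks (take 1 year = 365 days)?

Δh ≈ 0.811 m

A = 3950 ha = 3.95 × 10^7 m²
Net abstraction = 8.2 × 10^6 − 5 × 10^6 = 3.2 × 10^6 m³/yr
Q_net = 3.2 × 10^6 m³/yr = 8767 m³/d
t = 12 weeks = 84 d
ΔV = Q × t = 8767 m³/d × 84 d = 7.364 × 10^5 m³
Δh = ΔV / (Sy × A) = 7.364 × 10^5 / (0.023 × 3.95 × 10^7) = 0.8106 m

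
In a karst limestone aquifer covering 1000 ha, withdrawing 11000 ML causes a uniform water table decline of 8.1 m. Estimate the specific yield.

A = 1000 ha = 1 × 10^7 m²
ΔV = 11000 ML = 1.1 × 10^7 m³
Sy = ΔV / (A × Δh) = 1.1 × 10^7 m³ / (1 × 10^7 m² × 8.1 m) = 0.1358

Sy ≈ 0.14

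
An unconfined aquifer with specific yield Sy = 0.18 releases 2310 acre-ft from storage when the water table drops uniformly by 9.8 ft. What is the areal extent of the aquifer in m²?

Δh = 9.8 ft = 2.987 m
ΔV = 2310 acre-ft = 2.849 × 10^6 m³
A = ΔV / (Sy × Δh) = 2.849 × 10^6 / (0.18 × 2.987) = 5.299 × 10^6 m²

A ≈ 5.3 × 10^6 m²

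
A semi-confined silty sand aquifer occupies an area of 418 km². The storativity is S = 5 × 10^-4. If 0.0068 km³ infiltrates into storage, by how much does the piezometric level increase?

A = 418 km² = 4.18 × 10^8 m²
ΔV = 0.0068 km³ = 6.8 × 10^6 m³
Δh = ΔV / (S × A) = 6.8 × 10^6 m³ / (5 × 10^-4 × 4.18 × 10^8 m²) = 32.54 m

Δh ≈ 32.5 m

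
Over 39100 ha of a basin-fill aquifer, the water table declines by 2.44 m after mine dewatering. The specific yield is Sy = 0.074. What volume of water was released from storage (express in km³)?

A = 39100 ha = 3.91 × 10^8 m²
ΔV = Sy × A × Δh = 0.074 × 3.91 × 10^8 m² × 2.44 m = 7.06 × 10^7 m³
ΔV = 7.06 × 10^7 m³ = 0.0706 km³

ΔV ≈ 0.0706 km³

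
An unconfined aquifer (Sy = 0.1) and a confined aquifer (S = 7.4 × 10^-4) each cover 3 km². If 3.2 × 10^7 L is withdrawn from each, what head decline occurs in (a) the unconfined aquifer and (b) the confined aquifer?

Δh_u ≈ 0.107 m; Δh_c ≈ 14.4 m

A = 3 km² = 3 × 10^6 m²
ΔV = 3.2 × 10^7 L = 32000 m³
Unconfined: Δh_u = ΔV/(Sy·A) = 32000/(0.1 × 3 × 10^6) = 0.1067 m
Confined: Δh_c = ΔV/(S·A) = 32000/(7.4 × 10^-4 × 3 × 10^6) = 14.41 m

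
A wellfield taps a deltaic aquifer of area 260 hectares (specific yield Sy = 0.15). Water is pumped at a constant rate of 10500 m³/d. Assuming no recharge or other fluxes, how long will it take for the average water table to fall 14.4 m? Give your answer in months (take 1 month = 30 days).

A = 260 hectares = 2.6 × 10^6 m²
ΔV = Sy × A × Δh = 0.15 × 2.6 × 10^6 × 14.4 = 5.616 × 10^6 m³
t = ΔV / Q = 5.616 × 10^6 m³ / 10500 m³/d = 534.9 d
t = 534.9 d ≈ 17.83 months

t ≈ 17.8 months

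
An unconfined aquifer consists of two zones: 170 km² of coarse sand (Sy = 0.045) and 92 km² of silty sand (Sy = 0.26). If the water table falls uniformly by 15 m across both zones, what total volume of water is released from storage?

ΔV ≈ 4.74 × 10^8 m³

A₁ = 170 km² = 1.7 × 10^8 m²; A₂ = 92 km² = 9.2 × 10^7 m²
ΔV₁ = 0.045 × 1.7 × 10^8 × 15 = 1.147 × 10^8 m³
ΔV₂ = 0.26 × 9.2 × 10^7 × 15 = 3.588 × 10^8 m³
ΔV = ΔV₁ + ΔV₂ = 4.736 × 10^8 m³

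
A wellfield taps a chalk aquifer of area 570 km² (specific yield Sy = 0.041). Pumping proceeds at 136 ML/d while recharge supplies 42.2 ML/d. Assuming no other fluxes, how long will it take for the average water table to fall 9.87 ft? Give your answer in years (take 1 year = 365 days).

t ≈ 2.05 years

A = 570 km² = 5.7 × 10^8 m²
Δh = 9.87 ft = 3.008 m
ΔV = Sy × A × Δh = 0.041 × 5.7 × 10^8 × 3.008 = 7.031 × 10^7 m³
Net withdrawal = 136 − 42.2 = 93.8 ML/d = 93800 m³/d
t = ΔV / Q = 7.031 × 10^7 m³ / 93800 m³/d = 749.5 d
t = 749.5 d ≈ 2.054 years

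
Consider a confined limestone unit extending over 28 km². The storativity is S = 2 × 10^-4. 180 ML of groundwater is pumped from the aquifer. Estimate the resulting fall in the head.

Δh ≈ 32.1 m

A = 28 km² = 2.8 × 10^7 m²
ΔV = 180 ML = 1.8 × 10^5 m³
Δh = ΔV / (S × A) = 1.8 × 10^5 m³ / (2 × 10^-4 × 2.8 × 10^7 m²) = 32.14 m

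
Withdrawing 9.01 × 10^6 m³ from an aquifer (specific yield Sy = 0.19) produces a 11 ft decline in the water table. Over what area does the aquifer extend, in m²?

Δh = 11 ft = 3.353 m
A = ΔV / (Sy × Δh) = 9.01 × 10^6 / (0.19 × 3.353) = 1.414 × 10^7 m²

A ≈ 1.41 × 10^7 m²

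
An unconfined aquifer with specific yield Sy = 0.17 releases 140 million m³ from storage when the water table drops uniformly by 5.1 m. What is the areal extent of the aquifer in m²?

ΔV = 140 million m³ = 1.4 × 10^8 m³
A = ΔV / (Sy × Δh) = 1.4 × 10^8 / (0.17 × 5.1) = 1.615 × 10^8 m²

A ≈ 1.61 × 10^8 m²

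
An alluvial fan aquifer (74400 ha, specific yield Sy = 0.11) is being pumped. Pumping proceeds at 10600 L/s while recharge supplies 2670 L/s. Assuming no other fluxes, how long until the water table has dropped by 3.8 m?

t ≈ 454 days

A = 74400 ha = 7.44 × 10^8 m²
ΔV = Sy × A × Δh = 0.11 × 7.44 × 10^8 × 3.8 = 3.11 × 10^8 m³
Net withdrawal = 10600 − 2670 = 7930 L/s = 6.852 × 10^5 m³/d
t = ΔV / Q = 3.11 × 10^8 m³ / 6.852 × 10^5 m³/d = 453.9 d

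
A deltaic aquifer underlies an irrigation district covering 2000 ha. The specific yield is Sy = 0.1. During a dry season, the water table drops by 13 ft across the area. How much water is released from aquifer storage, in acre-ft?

ΔV ≈ 6420 acre-ft

A = 2000 ha = 2 × 10^7 m²
Δh = 13 ft = 3.962 m
ΔV = Sy × A × Δh = 0.1 × 2 × 10^7 m² × 3.962 m = 7.925 × 10^6 m³
ΔV = 7.925 × 10^6 m³ = 6425 acre-ft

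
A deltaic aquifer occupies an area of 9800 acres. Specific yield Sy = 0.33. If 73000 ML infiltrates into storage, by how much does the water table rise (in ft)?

A = 9800 acres = 3.966 × 10^7 m²
ΔV = 73000 ML = 7.3 × 10^7 m³
Δh = ΔV / (Sy × A) = 7.3 × 10^7 m³ / (0.33 × 3.966 × 10^7 m²) = 5.578 m
Δh = 5.578 m = 18.3 ft

Δh ≈ 18.3 ft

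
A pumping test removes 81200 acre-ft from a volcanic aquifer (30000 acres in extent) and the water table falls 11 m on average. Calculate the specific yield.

A = 30000 acres = 1.214 × 10^8 m²
ΔV = 81200 acre-ft = 1.002 × 10^8 m³
Sy = ΔV / (A × Δh) = 1.002 × 10^8 m³ / (1.214 × 10^8 m² × 11 m) = 0.075

Sy ≈ 0.075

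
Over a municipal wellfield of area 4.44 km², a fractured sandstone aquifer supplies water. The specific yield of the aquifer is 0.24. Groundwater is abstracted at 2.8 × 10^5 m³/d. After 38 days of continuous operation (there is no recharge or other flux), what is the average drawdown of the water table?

Δh ≈ 9.98 m

A = 4.44 km² = 4.44 × 10^6 m²
ΔV = Q × t = 2.8 × 10^5 m³/d × 38 d = 1.064 × 10^7 m³
Δh = ΔV / (Sy × A) = 1.064 × 10^7 / (0.24 × 4.44 × 10^6) = 9.985 m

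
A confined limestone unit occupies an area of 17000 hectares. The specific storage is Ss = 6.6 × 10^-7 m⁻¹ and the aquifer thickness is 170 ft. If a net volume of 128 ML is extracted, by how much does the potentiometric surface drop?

b = 170 ft = 51.82 m
S = Ss × b = 6.6 × 10^-7 m⁻¹ × 51.82 m = 3.42 × 10^-5
A = 17000 hectares = 1.7 × 10^8 m²
ΔV = 128 ML = 1.28 × 10^5 m³
Δh = ΔV / (S × A) = 1.28 × 10^5 m³ / (3.42 × 10^-5 × 1.7 × 10^8 m²) = 22.02 m

Δh ≈ 22 m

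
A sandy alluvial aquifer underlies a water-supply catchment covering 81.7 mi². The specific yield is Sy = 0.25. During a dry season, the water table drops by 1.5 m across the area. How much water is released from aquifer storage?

ΔV ≈ 7.94 × 10^7 m³

A = 81.7 mi² = 2.116 × 10^8 m²
ΔV = Sy × A × Δh = 0.25 × 2.116 × 10^8 m² × 1.5 m = 7.935 × 10^7 m³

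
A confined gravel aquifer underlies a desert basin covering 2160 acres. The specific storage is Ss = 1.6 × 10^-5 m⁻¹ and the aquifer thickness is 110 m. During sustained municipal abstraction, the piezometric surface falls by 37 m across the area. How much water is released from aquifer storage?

ΔV ≈ 5.69 × 10^5 m³

S = Ss × b = 1.6 × 10^-5 m⁻¹ × 110 m = 1.76 × 10^-3
A = 2160 acres = 8.741 × 10^6 m²
ΔV = S × A × Δh = 0.00176 × 8.741 × 10^6 m² × 37 m = 5.692 × 10^5 m³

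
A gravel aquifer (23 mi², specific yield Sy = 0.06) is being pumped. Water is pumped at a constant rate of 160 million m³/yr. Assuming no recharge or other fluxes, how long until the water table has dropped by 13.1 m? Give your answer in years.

A = 23 mi² = 5.957 × 10^7 m²
ΔV = Sy × A × Δh = 0.06 × 5.957 × 10^7 × 13.1 = 4.682 × 10^7 m³
Q = 160 million m³/yr = 4.384 × 10^5 m³/d
t = ΔV / Q = 4.682 × 10^7 m³ / 4.384 × 10^5 m³/d = 106.8 d
t = 106.8 d ≈ 0.2926 years

t ≈ 0.293 years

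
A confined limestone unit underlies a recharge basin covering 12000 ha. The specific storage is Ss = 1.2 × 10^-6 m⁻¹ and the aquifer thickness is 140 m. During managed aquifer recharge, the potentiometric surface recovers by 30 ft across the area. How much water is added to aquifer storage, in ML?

S = Ss × b = 1.2 × 10^-6 m⁻¹ × 140 m = 1.68 × 10^-4
A = 12000 ha = 1.2 × 10^8 m²
Δh = 30 ft = 9.144 m
ΔV = S × A × Δh = 1.68 × 10^-4 × 1.2 × 10^8 m² × 9.144 m = 1.843 × 10^5 m³
ΔV = 1.843 × 10^5 m³ = 184.3 ML

ΔV ≈ 184 ML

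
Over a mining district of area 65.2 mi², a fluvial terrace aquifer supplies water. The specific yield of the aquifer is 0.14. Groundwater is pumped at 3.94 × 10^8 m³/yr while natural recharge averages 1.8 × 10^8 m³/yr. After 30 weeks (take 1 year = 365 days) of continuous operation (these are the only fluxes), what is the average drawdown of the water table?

Δh ≈ 5.21 m

A = 65.2 mi² = 1.689 × 10^8 m²
Net abstraction = 3.94 × 10^8 − 1.8 × 10^8 = 2.14 × 10^8 m³/yr
Q_net = 2.14 × 10^8 m³/yr = 5.863 × 10^5 m³/d
t = 30 weeks = 210 d
ΔV = Q × t = 5.863 × 10^5 m³/d × 210 d = 1.231 × 10^8 m³
Δh = ΔV / (Sy × A) = 1.231 × 10^8 / (0.14 × 1.689 × 10^8) = 5.208 m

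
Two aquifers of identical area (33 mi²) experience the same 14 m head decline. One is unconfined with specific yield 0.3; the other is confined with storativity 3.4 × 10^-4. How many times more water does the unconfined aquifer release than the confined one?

A = 33 mi² = 8.547 × 10^7 m²
Unconfined: ΔV_u = Sy × A × Δh = 0.3 × 8.547 × 10^7 × 14 = 3.59 × 10^8 m³
Confined: ΔV_c = S × A × Δh = 3.4 × 10^-4 × 8.547 × 10^7 × 14 = 4.068 × 10^5 m³
Ratio = ΔV_u / ΔV_c = Sy / S = 0.3 / 3.4 × 10^-4 = 882.4

ΔV_u / ΔV_c ≈ 882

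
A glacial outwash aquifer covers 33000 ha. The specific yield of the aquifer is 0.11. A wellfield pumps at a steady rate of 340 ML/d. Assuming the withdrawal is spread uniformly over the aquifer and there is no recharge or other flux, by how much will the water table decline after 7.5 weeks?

A = 33000 ha = 3.3 × 10^8 m²
Q = 340 ML/d = 3.4 × 10^5 m³/d
t = 7.5 weeks = 52.5 d
ΔV = Q × t = 3.4 × 10^5 m³/d × 52.5 d = 1.785 × 10^7 m³
Δh = ΔV / (Sy × A) = 1.785 × 10^7 / (0.11 × 3.3 × 10^8) = 0.4917 m

Δh ≈ 0.492 m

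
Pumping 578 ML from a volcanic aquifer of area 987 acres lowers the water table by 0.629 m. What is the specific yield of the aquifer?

Sy ≈ 0.23

A = 987 acres = 3.994 × 10^6 m²
ΔV = 578 ML = 5.78 × 10^5 m³
Sy = ΔV / (A × Δh) = 5.78 × 10^5 m³ / (3.994 × 10^6 m² × 0.629 m) = 0.2301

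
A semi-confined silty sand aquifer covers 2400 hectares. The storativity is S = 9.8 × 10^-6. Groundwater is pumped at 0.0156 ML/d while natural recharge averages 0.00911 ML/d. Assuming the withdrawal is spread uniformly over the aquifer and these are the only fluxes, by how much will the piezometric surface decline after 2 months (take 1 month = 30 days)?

A = 2400 hectares = 2.4 × 10^7 m²
Net abstraction = 0.0156 − 0.00911 = 0.00649 ML/d
Q_net = 0.00649 ML/d = 6.49 m³/d
t = 2 months = 60 d
ΔV = Q × t = 6.49 m³/d × 60 d = 389.4 m³
Δh = ΔV / (S × A) = 389.4 / (9.8 × 10^-6 × 2.4 × 10^7) = 1.656 m

Δh ≈ 1.66 m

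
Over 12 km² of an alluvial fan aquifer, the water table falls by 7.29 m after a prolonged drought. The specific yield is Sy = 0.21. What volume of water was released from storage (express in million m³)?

ΔV ≈ 18.4 million m³

A = 12 km² = 1.2 × 10^7 m²
ΔV = Sy × A × Δh = 0.21 × 1.2 × 10^7 m² × 7.29 m = 1.837 × 10^7 m³
ΔV = 1.837 × 10^7 m³ = 18.37 million m³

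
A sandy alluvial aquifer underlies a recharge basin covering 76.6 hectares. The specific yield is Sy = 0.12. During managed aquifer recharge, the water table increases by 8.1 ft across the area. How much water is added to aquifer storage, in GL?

ΔV ≈ 0.227 GL

A = 76.6 hectares = 7.66 × 10^5 m²
Δh = 8.1 ft = 2.469 m
ΔV = Sy × A × Δh = 0.12 × 7.66 × 10^5 m² × 2.469 m = 2.269 × 10^5 m³
ΔV = 2.269 × 10^5 m³ = 0.2269 GL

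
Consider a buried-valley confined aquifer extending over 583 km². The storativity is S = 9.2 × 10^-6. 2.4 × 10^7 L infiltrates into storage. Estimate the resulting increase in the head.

A = 583 km² = 5.83 × 10^8 m²
ΔV = 2.4 × 10^7 L = 24000 m³
Δh = ΔV / (S × A) = 24000 m³ / (9.2 × 10^-6 × 5.83 × 10^8 m²) = 4.475 m

Δh ≈ 4.47 m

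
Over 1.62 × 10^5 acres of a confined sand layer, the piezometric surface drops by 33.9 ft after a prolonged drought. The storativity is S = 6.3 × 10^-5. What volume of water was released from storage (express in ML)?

ΔV ≈ 427 ML

A = 1.62 × 10^5 acres = 6.556 × 10^8 m²
Δh = 33.9 ft = 10.33 m
ΔV = S × A × Δh = 6.3 × 10^-5 × 6.556 × 10^8 m² × 10.33 m = 4.268 × 10^5 m³
ΔV = 4.268 × 10^5 m³ = 426.8 ML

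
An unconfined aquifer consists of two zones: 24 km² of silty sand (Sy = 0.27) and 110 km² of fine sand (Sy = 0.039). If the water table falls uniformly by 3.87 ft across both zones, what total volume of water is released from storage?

A₁ = 24 km² = 2.4 × 10^7 m²; A₂ = 110 km² = 1.1 × 10^8 m²
Δh = 3.87 ft = 1.18 m
ΔV₁ = 0.27 × 2.4 × 10^7 × 1.18 = 7.644 × 10^6 m³
ΔV₂ = 0.039 × 1.1 × 10^8 × 1.18 = 5.06 × 10^6 m³
ΔV = ΔV₁ + ΔV₂ = 1.27 × 10^7 m³

ΔV ≈ 1.27 × 10^7 m³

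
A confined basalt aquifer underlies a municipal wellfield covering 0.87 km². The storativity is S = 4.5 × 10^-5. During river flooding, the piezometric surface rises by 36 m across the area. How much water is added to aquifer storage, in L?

ΔV ≈ 1.41 × 10^6 L

A = 0.87 km² = 8.7 × 10^5 m²
ΔV = S × A × Δh = 4.5 × 10^-5 × 8.7 × 10^5 m² × 36 m = 1409 m³
ΔV = 1409 m³ = 1.409 × 10^6 L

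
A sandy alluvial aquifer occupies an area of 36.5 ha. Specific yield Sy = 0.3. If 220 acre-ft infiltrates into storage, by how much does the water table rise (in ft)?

Δh ≈ 8.13 ft

A = 36.5 ha = 3.65 × 10^5 m²
ΔV = 220 acre-ft = 2.714 × 10^5 m³
Δh = ΔV / (Sy × A) = 2.714 × 10^5 m³ / (0.3 × 3.65 × 10^5 m²) = 2.478 m
Δh = 2.478 m = 8.131 ft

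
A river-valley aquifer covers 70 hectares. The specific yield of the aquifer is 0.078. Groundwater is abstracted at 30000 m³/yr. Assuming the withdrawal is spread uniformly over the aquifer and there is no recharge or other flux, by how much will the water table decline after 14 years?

Δh ≈ 7.69 m

A = 70 hectares = 7 × 10^5 m²
Q = 30000 m³/yr = 82.19 m³/d
t = 14 years = 5110 d
ΔV = Q × t = 82.19 m³/d × 5110 d = 4.2 × 10^5 m³
Δh = ΔV / (Sy × A) = 4.2 × 10^5 / (0.078 × 7 × 10^5) = 7.692 m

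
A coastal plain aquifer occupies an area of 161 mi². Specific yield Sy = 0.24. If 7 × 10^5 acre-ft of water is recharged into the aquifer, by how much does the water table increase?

Δh ≈ 8.63 m

A = 161 mi² = 4.17 × 10^8 m²
ΔV = 7 × 10^5 acre-ft = 8.634 × 10^8 m³
Δh = ΔV / (Sy × A) = 8.634 × 10^8 m³ / (0.24 × 4.17 × 10^8 m²) = 8.628 m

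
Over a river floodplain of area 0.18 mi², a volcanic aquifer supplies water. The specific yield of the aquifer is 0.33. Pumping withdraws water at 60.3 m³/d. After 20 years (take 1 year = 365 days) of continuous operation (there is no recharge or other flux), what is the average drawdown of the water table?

Δh ≈ 2.86 m

A = 0.18 mi² = 4.662 × 10^5 m²
t = 20 years = 7300 d
ΔV = Q × t = 60.3 m³/d × 7300 d = 4.402 × 10^5 m³
Δh = ΔV / (Sy × A) = 4.402 × 10^5 / (0.33 × 4.662 × 10^5) = 2.861 m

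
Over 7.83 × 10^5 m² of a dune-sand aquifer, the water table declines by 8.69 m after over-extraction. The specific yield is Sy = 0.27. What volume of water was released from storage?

ΔV ≈ 1.84 × 10^6 m³

ΔV = Sy × A × Δh = 0.27 × 7.83 × 10^5 m² × 8.69 m = 1.837 × 10^6 m³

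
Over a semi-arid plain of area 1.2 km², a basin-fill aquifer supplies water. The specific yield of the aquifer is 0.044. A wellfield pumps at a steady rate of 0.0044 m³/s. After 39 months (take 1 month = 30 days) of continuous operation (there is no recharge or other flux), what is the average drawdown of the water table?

A = 1.2 km² = 1.2 × 10^6 m²
Q = 0.0044 m³/s = 380.2 m³/d
t = 39 months = 1170 d
ΔV = Q × t = 380.2 m³/d × 1170 d = 4.448 × 10^5 m³
Δh = ΔV / (Sy × A) = 4.448 × 10^5 / (0.044 × 1.2 × 10^6) = 8.424 m

Δh ≈ 8.42 m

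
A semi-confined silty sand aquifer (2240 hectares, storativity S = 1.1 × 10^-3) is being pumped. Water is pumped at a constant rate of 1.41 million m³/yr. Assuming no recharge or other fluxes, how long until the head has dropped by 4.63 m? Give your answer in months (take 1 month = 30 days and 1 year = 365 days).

t ≈ 0.984 months

A = 2240 hectares = 2.24 × 10^7 m²
ΔV = S × A × Δh = 0.0011 × 2.24 × 10^7 × 4.63 = 1.141 × 10^5 m³
Q = 1.41 million m³/yr = 3863 m³/d
t = ΔV / Q = 1.141 × 10^5 m³ / 3863 m³/d = 29.53 d
t = 29.53 d ≈ 0.9844 months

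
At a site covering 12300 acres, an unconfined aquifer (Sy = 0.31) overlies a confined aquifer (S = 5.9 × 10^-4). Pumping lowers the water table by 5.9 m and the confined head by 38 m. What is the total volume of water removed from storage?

A = 12300 acres = 4.978 × 10^7 m²
Unconfined: ΔV_u = Sy × A × Δh_u = 0.31 × 4.978 × 10^7 × 5.9 = 9.104 × 10^7 m³
Confined: ΔV_c = S × A × Δh_c = 5.9 × 10^-4 × 4.978 × 10^7 × 38 = 1.116 × 10^6 m³
Total ΔV = 9.104 × 10^7 + 1.116 × 10^6 = 9.216 × 10^7 m³

ΔV ≈ 9.22 × 10^7 m³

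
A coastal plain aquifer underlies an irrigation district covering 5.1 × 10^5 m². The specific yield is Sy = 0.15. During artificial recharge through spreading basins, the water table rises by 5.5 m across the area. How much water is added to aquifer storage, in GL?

ΔV = Sy × A × Δh = 0.15 × 5.1 × 10^5 m² × 5.5 m = 4.207 × 10^5 m³
ΔV = 4.207 × 10^5 m³ = 0.4208 GL

ΔV ≈ 0.421 GL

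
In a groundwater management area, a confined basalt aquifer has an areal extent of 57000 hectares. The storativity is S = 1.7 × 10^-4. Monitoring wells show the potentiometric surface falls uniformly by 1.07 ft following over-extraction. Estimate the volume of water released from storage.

A = 57000 hectares = 5.7 × 10^8 m²
Δh = 1.07 ft = 0.3261 m
ΔV = S × A × Δh = 1.7 × 10^-4 × 5.7 × 10^8 m² × 0.3261 m = 31600 m³

ΔV ≈ 31600 m³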